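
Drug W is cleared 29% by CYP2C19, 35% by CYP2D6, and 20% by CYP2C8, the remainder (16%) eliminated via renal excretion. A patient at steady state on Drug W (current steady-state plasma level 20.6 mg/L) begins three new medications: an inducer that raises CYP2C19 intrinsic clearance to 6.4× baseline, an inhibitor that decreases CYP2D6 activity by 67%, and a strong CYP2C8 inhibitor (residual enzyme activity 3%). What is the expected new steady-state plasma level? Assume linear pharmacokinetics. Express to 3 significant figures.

CYP2C19: 0.29 × 6.4 = 1.856
CYP2D6: 0.35 × 0.33 = 0.1155
CYP2C8: 0.2 × 0.03 = 0.006
Other: 0.16 (unchanged)
New clearance relative to baseline: 1.856 + 0.1155 + 0.006 + 0.16 = 2.1375.
Steady-state plasma level ∝ 1/CL: new value = 20.6 / 2.1375 = 9.64 mg/L.

9.64 mg/L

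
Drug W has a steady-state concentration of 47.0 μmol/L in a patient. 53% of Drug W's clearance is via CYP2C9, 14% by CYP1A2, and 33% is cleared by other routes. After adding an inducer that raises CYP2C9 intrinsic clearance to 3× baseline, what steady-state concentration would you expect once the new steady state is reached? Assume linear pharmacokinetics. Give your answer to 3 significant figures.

CYP2C9: 0.53 × 3 = 1.59
CYP1A2: 0.14 (unchanged)
Other: 0.33 (unchanged)
New clearance relative to baseline: 1.59 + 0.14 + 0.33 = 2.06.
Steady-state concentration ∝ 1/CL, so new value = 47.0 / 2.06 = 22.8 μmol/L.

22.8 μmol/L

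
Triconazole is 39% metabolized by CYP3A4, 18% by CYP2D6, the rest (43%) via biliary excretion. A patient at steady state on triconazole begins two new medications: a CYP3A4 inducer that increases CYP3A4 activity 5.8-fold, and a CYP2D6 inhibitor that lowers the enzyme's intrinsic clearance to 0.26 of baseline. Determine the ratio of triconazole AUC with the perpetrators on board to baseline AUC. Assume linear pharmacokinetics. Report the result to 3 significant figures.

0.365

CYP3A4: 0.39 × 5.8 = 2.262
CYP2D6: 0.18 × 0.26 = 0.0468
Other: 0.43 (unchanged)
New clearance relative to baseline: 2.262 + 0.0468 + 0.43 = 2.7388.
Net AUC ratio = 1 / 2.7388 = 0.365.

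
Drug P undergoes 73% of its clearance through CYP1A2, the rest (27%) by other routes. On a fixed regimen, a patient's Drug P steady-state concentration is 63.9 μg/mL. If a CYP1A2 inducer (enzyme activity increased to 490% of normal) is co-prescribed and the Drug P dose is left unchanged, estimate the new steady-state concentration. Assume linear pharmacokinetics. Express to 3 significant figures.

16.6 μg/mL

CYP1A2: 0.73 × 4.9 = 3.577
Other: 0.27 (unchanged)
CL_new/CL_old = 3.577 + 0.27 = 3.847.
With dosing unchanged, steady-state concentration scales as 1/CL: 63.9 / 3.847 = 16.6 μg/mL.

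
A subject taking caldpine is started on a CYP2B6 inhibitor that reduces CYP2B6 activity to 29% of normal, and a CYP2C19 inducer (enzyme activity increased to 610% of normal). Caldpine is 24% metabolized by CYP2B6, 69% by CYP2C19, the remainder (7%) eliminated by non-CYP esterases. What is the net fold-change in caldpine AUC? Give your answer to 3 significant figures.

0.230

CYP2B6: 0.24 × 0.29 = 0.0696
CYP2C19: 0.69 × 6.1 = 4.209
Other: 0.07 (unchanged)
Relative clearance = 0.0696 + 4.209 + 0.07 = 4.3486.
Net AUC ratio = 1 / 4.3486 = 0.230.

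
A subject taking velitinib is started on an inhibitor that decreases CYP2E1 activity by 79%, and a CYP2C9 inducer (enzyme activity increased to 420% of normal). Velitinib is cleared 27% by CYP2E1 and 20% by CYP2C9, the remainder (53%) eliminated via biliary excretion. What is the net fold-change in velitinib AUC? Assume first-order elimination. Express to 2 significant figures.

0.70

The CYP2E1 pathway (27% of clearance) drops to 0.21× activity: 0.27 × 0.21 = 0.0567.
The CYP2C9 pathway (20% of clearance) increases to 4.2× activity: 0.2 × 4.2 = 0.84.
The remaining 53% of clearance is unaffected.
New clearance relative to baseline: 0.0567 + 0.84 + 0.53 = 1.4267.
Net AUC ratio = 1 / 1.4267 = 0.70.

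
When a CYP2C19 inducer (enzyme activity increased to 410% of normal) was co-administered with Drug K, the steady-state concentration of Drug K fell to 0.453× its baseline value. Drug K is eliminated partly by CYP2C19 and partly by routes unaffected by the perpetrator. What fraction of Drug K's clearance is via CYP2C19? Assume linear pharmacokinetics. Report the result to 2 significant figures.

Let fm be the CYP2C19 fraction. New clearance relative to baseline = fm × 4.1 + (1 − fm).
Steady-state concentration ratio = 1 / (new CL fraction), so new CL fraction = 1 / 0.453 = 2.208.
fm × 4.1 + 1 − fm = 2.208  ⇒  fm × (4.1 − 1) = 1.208  ⇒  fm = 0.39.

0.39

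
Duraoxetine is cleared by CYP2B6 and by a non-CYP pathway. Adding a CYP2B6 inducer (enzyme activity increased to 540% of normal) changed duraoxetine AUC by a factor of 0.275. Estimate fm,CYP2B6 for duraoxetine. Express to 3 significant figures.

Let fm be the CYP2B6 fraction. New clearance relative to baseline = fm × 5.4 + (1 − fm).
AUC ratio = 1 / (new CL fraction), so new CL fraction = 1 / 0.275 = 3.636.
fm × 5.4 + 1 − fm = 3.636  ⇒  fm × (5.4 − 1) = 2.636  ⇒  fm = 0.599.

0.599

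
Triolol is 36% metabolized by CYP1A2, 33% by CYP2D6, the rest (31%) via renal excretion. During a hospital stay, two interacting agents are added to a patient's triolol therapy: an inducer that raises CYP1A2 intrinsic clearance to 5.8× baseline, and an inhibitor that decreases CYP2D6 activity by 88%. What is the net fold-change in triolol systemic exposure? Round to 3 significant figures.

The CYP1A2 pathway (36% of clearance) increases to 5.8× activity: 0.36 × 5.8 = 2.088.
The CYP2D6 pathway (33% of clearance) drops to 0.12× activity: 0.33 × 0.12 = 0.0396.
Non-CYP routes (31%) are unchanged.
New clearance relative to baseline: 2.088 + 0.0396 + 0.31 = 2.4376.
Net systemic exposure ratio = 1 / 2.4376 = 0.410.

0.410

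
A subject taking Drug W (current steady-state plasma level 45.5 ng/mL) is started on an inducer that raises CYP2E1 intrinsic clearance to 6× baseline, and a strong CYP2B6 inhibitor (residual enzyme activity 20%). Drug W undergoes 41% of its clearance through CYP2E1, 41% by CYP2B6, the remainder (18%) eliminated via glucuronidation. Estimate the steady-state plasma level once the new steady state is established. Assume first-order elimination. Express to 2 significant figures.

The CYP2E1 pathway (41% of clearance) is boosted to 6× activity: 0.41 × 6 = 2.46.
The CYP2B6 pathway (41% of clearance) is reduced to 0.2× activity: 0.41 × 0.2 = 0.082.
Non-CYP routes (18%) are unchanged.
CL_new/CL_old = 2.46 + 0.082 + 0.18 = 2.722.
New steady-state plasma level = 45.5 / 2.722 = 17 ng/mL (concentration scales inversely with clearance).

17 ng/mL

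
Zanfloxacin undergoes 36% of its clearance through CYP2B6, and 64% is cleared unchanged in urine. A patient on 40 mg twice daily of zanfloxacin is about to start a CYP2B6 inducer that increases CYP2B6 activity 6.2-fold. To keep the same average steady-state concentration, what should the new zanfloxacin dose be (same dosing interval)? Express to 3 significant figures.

115 mg

The CYP2B6 pathway (36% of clearance) rises to 6.2× activity: 0.36 × 6.2 = 2.232.
The remaining 64% of clearance is unaffected.
CL_new/CL_old = 2.232 + 0.64 = 2.872.
To maintain the same steady-state level, dose must scale with clearance: new dose = 40 × 2.872 = 115 mg.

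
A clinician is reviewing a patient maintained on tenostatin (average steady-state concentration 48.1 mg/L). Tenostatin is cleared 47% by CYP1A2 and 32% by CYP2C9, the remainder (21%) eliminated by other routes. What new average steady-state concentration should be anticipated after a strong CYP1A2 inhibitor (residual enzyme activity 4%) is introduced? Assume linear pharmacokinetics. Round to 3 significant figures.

87.6 mg/L

CYP1A2: 0.47 × 0.04 = 0.0188
CYP2C9: 0.32 (unchanged)
Other: 0.21 (unchanged)
New clearance relative to baseline: 0.0188 + 0.32 + 0.21 = 0.5488.
With dosing unchanged, average steady-state concentration scales as 1/CL: 48.1 / 0.5488 = 87.6 mg/L.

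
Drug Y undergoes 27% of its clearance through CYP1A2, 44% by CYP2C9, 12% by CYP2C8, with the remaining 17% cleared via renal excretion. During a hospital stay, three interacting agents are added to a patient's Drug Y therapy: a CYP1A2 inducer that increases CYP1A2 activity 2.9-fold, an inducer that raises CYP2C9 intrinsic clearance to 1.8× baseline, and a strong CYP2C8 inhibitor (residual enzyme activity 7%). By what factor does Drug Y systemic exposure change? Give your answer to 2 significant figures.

The CYP1A2 pathway (27% of clearance) rises to 2.9× activity: 0.27 × 2.9 = 0.783.
The CYP2C9 pathway (44% of clearance) increases to 1.8× activity: 0.44 × 1.8 = 0.792.
The CYP2C8 pathway (12% of clearance) is reduced to 0.07× activity: 0.12 × 0.07 = 0.0084.
Non-CYP routes (17%) are unchanged.
New clearance relative to baseline: 0.783 + 0.792 + 0.0084 + 0.17 = 1.7534.
Net systemic exposure ratio = 1 / 1.7534 = 0.57.

0.57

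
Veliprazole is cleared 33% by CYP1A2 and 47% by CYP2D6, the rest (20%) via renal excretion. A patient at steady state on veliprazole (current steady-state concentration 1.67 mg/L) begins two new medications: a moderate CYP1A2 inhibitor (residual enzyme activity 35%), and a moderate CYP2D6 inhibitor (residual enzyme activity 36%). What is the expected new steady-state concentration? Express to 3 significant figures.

CYP1A2: 0.33 × 0.35 = 0.1155
CYP2D6: 0.47 × 0.36 = 0.1692
Other: 0.2 (unchanged)
Relative clearance = 0.1155 + 0.1692 + 0.2 = 0.4847.
Dividing the baseline by the relative clearance: 1.67 / 0.4847 = 3.45 mg/L.

3.45 mg/L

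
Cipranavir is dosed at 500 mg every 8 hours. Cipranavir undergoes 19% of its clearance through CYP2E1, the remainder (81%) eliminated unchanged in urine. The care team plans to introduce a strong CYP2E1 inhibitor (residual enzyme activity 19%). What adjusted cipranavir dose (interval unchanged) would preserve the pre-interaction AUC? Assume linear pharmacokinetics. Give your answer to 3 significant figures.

The CYP2E1 pathway (19% of clearance) drops to 0.19× activity: 0.19 × 0.19 = 0.0361.
The remaining 81% of clearance is unaffected.
New clearance relative to baseline: 0.0361 + 0.81 = 0.8461.
To maintain the same steady-state level, dose must scale with clearance: new dose = 500 × 0.8461 = 423 mg.

423 mg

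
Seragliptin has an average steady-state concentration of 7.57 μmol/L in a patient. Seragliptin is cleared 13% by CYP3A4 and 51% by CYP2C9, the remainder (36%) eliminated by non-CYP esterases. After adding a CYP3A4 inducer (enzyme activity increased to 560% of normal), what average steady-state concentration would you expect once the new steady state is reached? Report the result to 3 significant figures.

The CYP3A4 pathway (13% of clearance) rises to 5.6× activity: 0.13 × 5.6 = 0.728.
CYP2C9 (51%) and the residual 36% are unaffected.
Relative clearance = 0.728 + 0.51 + 0.36 = 1.598.
With dosing unchanged, average steady-state concentration scales as 1/CL: 7.57 / 1.598 = 4.74 μmol/L.

4.74 μmol/L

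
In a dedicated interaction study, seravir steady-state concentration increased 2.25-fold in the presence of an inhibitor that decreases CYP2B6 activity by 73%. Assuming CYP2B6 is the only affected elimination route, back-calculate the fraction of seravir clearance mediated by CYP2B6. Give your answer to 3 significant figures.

0.761

CL'/CL = 1 / 2.25 = 0.4444
0.27·fm + (1 − fm) = 0.4444
fm = (0.4444 − 1) / (0.27 − 1) = 0.761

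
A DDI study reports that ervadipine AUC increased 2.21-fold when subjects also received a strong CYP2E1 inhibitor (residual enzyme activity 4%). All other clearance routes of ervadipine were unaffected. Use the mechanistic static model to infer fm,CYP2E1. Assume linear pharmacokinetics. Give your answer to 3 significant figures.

CL'/CL = 1 / 2.21 = 0.4525
0.04·fm + (1 − fm) = 0.4525
fm = (0.4525 − 1) / (0.04 − 1) = 0.570

0.570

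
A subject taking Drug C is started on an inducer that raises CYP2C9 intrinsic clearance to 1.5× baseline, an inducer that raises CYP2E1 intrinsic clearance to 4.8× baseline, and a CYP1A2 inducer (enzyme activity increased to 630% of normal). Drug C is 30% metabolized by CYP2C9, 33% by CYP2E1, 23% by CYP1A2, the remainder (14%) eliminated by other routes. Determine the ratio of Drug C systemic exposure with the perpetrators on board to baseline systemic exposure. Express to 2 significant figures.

0.28

The CYP2C9 pathway (30% of clearance) increases to 1.5× activity: 0.3 × 1.5 = 0.45.
The CYP2E1 pathway (33% of clearance) increases to 4.8× activity: 0.33 × 4.8 = 1.584.
The CYP1A2 pathway (23% of clearance) is boosted to 6.3× activity: 0.23 × 6.3 = 1.449.
The remaining 14% of clearance is unaffected.
CL_new/CL_old = 0.45 + 1.584 + 1.449 + 0.14 = 3.623.
Because systemic exposure varies inversely with clearance, the combined effect is 1 / 3.623 = 0.28.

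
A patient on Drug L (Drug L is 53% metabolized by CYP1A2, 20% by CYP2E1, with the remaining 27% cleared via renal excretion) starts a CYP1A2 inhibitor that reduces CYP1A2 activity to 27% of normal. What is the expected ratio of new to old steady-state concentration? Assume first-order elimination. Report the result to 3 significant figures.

The CYP1A2 pathway (53% of clearance) falls to 0.27× activity: 0.53 × 0.27 = 0.1431.
CYP2E1 (20%) and the residual 27% are unaffected.
CL_new/CL_old = 0.1431 + 0.2 + 0.27 = 0.6131.
Since steady-state concentration ∝ 1/CL, the ratio is 1 / 0.6131 = 1.63.

1.63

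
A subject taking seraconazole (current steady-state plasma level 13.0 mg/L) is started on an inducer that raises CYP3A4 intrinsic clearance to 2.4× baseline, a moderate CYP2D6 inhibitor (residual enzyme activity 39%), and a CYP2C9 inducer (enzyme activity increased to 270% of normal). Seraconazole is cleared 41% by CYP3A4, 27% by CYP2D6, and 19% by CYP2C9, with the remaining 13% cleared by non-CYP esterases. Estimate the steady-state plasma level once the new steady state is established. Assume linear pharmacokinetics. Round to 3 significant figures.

7.50 mg/L

CYP3A4: 0.41 × 2.4 = 0.984
CYP2D6: 0.27 × 0.39 = 0.1053
CYP2C9: 0.19 × 2.7 = 0.513
Other: 0.13 (unchanged)
New clearance relative to baseline: 0.984 + 0.1053 + 0.513 + 0.13 = 1.7323.
Dividing the baseline by the relative clearance: 13.0 / 1.7323 = 7.50 mg/L.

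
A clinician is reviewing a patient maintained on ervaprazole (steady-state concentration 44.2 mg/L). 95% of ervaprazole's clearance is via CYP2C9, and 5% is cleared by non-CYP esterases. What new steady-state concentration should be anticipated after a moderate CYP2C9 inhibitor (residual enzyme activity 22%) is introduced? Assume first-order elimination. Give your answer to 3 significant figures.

171 mg/L

CYP2C9: 0.95 × 0.22 = 0.209
Other: 0.05 (unchanged)
Relative clearance = 0.209 + 0.05 = 0.259.
With dosing unchanged, steady-state concentration scales as 1/CL: 44.2 / 0.259 = 171 mg/L.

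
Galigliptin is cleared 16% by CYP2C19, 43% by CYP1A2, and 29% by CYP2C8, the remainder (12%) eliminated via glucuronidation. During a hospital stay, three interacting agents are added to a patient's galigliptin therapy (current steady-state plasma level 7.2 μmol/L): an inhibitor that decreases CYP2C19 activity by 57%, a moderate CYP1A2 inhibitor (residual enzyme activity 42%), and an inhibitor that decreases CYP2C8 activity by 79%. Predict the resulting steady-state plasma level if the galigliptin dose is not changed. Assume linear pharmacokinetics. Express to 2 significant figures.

17 μmol/L

The CYP2C19 pathway (16% of clearance) is reduced to 0.43× activity: 0.16 × 0.43 = 0.0688.
The CYP1A2 pathway (43% of clearance) falls to 0.42× activity: 0.43 × 0.42 = 0.1806.
The CYP2C8 pathway (29% of clearance) falls to 0.21× activity: 0.29 × 0.21 = 0.0609.
Non-CYP routes (12%) are unchanged.
Relative clearance = 0.0688 + 0.1806 + 0.0609 + 0.12 = 0.4303.
Steady-state plasma level ∝ 1/CL: new value = 7.2 / 0.4303 = 17 μmol/L.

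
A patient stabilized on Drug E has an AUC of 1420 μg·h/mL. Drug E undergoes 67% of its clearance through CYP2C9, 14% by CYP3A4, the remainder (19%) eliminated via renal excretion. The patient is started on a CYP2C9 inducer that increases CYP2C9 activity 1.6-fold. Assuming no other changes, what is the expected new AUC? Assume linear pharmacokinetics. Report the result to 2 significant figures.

CYP2C9: 0.67 × 1.6 = 1.072
CYP3A4: 0.14 (unchanged)
Other: 0.19 (unchanged)
CL_new/CL_old = 1.072 + 0.14 + 0.19 = 1.402.
With dosing unchanged, AUC scales as 1/CL: 1420 / 1.402 = 1.0 × 10³ μg·h/mL.

1.0 × 10³ μg·h/mL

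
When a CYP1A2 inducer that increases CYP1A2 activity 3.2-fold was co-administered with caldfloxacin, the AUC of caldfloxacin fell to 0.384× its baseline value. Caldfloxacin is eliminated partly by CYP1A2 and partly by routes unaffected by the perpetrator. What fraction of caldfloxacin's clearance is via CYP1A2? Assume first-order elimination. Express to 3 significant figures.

Let fm be the CYP1A2 fraction. New clearance relative to baseline = fm × 3.2 + (1 − fm).
AUC ratio = 1 / (new CL fraction), so new CL fraction = 1 / 0.384 = 2.604.
fm × 3.2 + 1 − fm = 2.604  ⇒  fm × (3.2 − 1) = 1.604  ⇒  fm = 0.729.

0.729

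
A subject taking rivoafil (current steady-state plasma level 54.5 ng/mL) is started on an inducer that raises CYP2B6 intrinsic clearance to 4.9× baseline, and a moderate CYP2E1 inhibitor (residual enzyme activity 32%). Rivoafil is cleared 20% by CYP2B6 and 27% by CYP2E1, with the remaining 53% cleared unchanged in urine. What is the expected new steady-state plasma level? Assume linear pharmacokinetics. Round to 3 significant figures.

The CYP2B6 pathway (20% of clearance) increases to 4.9× activity: 0.2 × 4.9 = 0.98.
The CYP2E1 pathway (27% of clearance) falls to 0.32× activity: 0.27 × 0.32 = 0.0864.
Non-CYP routes (53%) are unchanged.
New clearance relative to baseline: 0.98 + 0.0864 + 0.53 = 1.5964.
Steady-state plasma level ∝ 1/CL: new value = 54.5 / 1.5964 = 34.1 ng/mL.

34.1 ng/mL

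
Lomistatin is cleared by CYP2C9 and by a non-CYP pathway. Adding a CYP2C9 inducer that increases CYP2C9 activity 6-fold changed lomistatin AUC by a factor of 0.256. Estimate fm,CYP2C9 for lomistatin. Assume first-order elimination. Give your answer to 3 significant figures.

0.581

Call the CYP2C9 fraction fm. After the interaction, CL_new/CL_old = fm × 6 + (1 − fm).
AUC ratio = 1 / (new CL fraction), so new CL fraction = 1 / 0.256 = 3.906.
fm × 6 + 1 − fm = 3.906  ⇒  fm × (6 − 1) = 2.906  ⇒  fm = 0.581.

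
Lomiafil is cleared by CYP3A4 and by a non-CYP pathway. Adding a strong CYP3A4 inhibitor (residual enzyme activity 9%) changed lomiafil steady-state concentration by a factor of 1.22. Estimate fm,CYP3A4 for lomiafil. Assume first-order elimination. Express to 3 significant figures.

Write x for the fraction cleared via CYP3A4. The observed steady-state concentration change means clearance fell to 1/1.22 = 0.8197 of baseline.
Setting x·0.09 + (1 − x) = 0.8197 and solving: x = (0.8197 − 1)/(0.09 − 1) = 0.198.

0.198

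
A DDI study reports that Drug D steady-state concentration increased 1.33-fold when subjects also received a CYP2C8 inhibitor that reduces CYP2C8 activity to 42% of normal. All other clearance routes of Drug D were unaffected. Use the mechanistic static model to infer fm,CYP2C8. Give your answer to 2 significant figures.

Let fm be the CYP2C8 fraction. New clearance relative to baseline = fm × 0.42 + (1 − fm).
Steady-state concentration ratio = 1 / (new CL fraction), so new CL fraction = 1 / 1.33 = 0.7519.
fm × 0.42 + 1 − fm = 0.7519  ⇒  fm × (0.42 − 1) = −0.2481  ⇒  fm = 0.43.

0.43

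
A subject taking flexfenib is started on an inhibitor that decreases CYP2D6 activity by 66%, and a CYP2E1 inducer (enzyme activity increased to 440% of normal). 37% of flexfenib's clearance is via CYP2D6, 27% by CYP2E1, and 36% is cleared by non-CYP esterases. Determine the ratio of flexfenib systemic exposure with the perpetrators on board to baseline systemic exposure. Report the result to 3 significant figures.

0.597

The CYP2D6 pathway (37% of clearance) drops to 0.34× activity: 0.37 × 0.34 = 0.1258.
The CYP2E1 pathway (27% of clearance) rises to 4.4× activity: 0.27 × 4.4 = 1.188.
Non-CYP routes (36%) are unchanged.
CL_new/CL_old = 0.1258 + 1.188 + 0.36 = 1.6738.
Net systemic exposure ratio = 1 / 1.6738 = 0.597.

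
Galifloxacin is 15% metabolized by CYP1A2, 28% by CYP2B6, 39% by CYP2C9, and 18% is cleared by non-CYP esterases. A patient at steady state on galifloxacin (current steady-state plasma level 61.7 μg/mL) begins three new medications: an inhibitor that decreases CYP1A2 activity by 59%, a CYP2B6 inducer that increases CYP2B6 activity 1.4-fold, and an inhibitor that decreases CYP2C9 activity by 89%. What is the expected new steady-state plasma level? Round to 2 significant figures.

91 μg/mL

The CYP1A2 pathway (15% of clearance) drops to 0.41× activity: 0.15 × 0.41 = 0.0615.
The CYP2B6 pathway (28% of clearance) is boosted to 1.4× activity: 0.28 × 1.4 = 0.392.
The CYP2C9 pathway (39% of clearance) drops to 0.11× activity: 0.39 × 0.11 = 0.0429.
The remaining 18% of clearance is unaffected.
Relative clearance = 0.0615 + 0.392 + 0.0429 + 0.18 = 0.6764.
New steady-state plasma level = 61.7 / 0.6764 = 91 μg/mL (concentration scales inversely with clearance).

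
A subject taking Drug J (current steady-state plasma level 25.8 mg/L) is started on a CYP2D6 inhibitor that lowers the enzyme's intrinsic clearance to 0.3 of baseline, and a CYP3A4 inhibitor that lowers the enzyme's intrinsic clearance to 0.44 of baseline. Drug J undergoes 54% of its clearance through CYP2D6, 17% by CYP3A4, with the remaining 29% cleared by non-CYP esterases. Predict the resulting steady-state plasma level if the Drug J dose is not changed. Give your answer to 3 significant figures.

The CYP2D6 pathway (54% of clearance) is reduced to 0.3× activity: 0.54 × 0.3 = 0.162.
The CYP3A4 pathway (17% of clearance) is reduced to 0.44× activity: 0.17 × 0.44 = 0.0748.
Non-CYP routes (29%) are unchanged.
Relative clearance = 0.162 + 0.0748 + 0.29 = 0.5268.
New steady-state plasma level = 25.8 / 0.5268 = 49.0 mg/L (concentration scales inversely with clearance).

49.0 mg/L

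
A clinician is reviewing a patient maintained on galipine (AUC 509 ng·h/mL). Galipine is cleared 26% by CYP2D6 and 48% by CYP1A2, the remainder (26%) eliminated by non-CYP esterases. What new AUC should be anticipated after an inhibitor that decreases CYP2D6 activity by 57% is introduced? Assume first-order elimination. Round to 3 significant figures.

CYP2D6: 0.26 × 0.43 = 0.1118
CYP1A2: 0.48 (unchanged)
Other: 0.26 (unchanged)
Relative clearance = 0.1118 + 0.48 + 0.26 = 0.8518.
With dosing unchanged, AUC scales as 1/CL: 509 / 0.8518 = 598 ng·h/mL.

598 ng·h/mL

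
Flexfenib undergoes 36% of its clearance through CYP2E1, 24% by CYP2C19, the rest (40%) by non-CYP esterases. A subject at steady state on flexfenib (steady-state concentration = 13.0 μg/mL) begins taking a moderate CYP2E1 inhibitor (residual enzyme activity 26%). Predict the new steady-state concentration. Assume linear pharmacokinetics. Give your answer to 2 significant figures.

The CYP2E1 pathway (36% of clearance) drops to 0.26× activity: 0.36 × 0.26 = 0.0936.
CYP2C19 (24%) and the residual 40% are unaffected.
CL_new/CL_old = 0.0936 + 0.24 + 0.4 = 0.7336.
Steady-state concentration ∝ 1/CL, so new value = 13.0 / 0.7336 = 18 μg/mL.

18 μg/mL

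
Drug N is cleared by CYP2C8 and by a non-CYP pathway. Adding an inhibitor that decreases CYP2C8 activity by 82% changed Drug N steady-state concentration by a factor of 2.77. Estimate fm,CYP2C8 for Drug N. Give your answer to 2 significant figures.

Call the CYP2C8 fraction fm. After the interaction, CL_new/CL_old = fm × 0.18 + (1 − fm).
Steady-state concentration ratio = 1 / (new CL fraction), so new CL fraction = 1 / 2.77 = 0.361.
fm × 0.18 + 1 − fm = 0.361  ⇒  fm × (0.18 − 1) = −0.639  ⇒  fm = 0.78.

0.78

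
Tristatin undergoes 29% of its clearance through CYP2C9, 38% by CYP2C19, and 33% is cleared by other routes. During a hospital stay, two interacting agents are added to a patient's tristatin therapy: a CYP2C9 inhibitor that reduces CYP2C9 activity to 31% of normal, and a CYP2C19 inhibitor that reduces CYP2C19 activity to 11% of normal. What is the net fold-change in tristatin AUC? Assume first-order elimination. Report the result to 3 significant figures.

2.17

The CYP2C9 pathway (29% of clearance) falls to 0.31× activity: 0.29 × 0.31 = 0.0899.
The CYP2C19 pathway (38% of clearance) drops to 0.11× activity: 0.38 × 0.11 = 0.0418.
The remaining 33% of clearance is unaffected.
CL_new/CL_old = 0.0899 + 0.0418 + 0.33 = 0.4617.
AUC ∝ 1/CL: fold-change = 1 / 0.4617 = 2.17.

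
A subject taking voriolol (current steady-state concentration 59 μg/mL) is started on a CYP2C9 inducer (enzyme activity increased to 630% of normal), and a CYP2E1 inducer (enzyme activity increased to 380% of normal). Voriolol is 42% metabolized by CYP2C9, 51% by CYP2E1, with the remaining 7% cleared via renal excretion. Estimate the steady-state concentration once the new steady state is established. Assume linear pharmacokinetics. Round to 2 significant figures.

13 μg/mL

The CYP2C9 pathway (42% of clearance) is boosted to 6.3× activity: 0.42 × 6.3 = 2.646.
The CYP2E1 pathway (51% of clearance) rises to 3.8× activity: 0.51 × 3.8 = 1.938.
The remaining 7% of clearance is unaffected.
New clearance relative to baseline: 2.646 + 1.938 + 0.07 = 4.654.
Steady-state concentration ∝ 1/CL: new value = 59 / 4.654 = 13 μg/mL.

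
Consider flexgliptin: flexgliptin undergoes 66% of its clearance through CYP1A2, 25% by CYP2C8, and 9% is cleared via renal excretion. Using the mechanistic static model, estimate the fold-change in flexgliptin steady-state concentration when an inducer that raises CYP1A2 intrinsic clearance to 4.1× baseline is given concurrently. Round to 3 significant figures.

The CYP1A2 pathway (66% of clearance) increases to 4.1× activity: 0.66 × 4.1 = 2.706.
CYP2C8 (25%) and the residual 9% are unaffected.
New clearance relative to baseline: 2.706 + 0.25 + 0.09 = 3.046.
Steady-state concentration is inversely proportional to clearance, so the fold-change is 1 / 3.046 = 0.328.

0.328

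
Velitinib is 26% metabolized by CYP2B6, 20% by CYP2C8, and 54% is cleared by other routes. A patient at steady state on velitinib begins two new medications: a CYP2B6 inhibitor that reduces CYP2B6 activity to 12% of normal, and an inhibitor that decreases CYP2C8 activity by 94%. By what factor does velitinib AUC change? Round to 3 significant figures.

1.71

The CYP2B6 pathway (26% of clearance) falls to 0.12× activity: 0.26 × 0.12 = 0.0312.
The CYP2C8 pathway (20% of clearance) falls to 0.06× activity: 0.2 × 0.06 = 0.012.
Non-CYP routes (54%) are unchanged.
New clearance relative to baseline: 0.0312 + 0.012 + 0.54 = 0.5832.
AUC ∝ 1/CL: fold-change = 1 / 0.5832 = 1.71.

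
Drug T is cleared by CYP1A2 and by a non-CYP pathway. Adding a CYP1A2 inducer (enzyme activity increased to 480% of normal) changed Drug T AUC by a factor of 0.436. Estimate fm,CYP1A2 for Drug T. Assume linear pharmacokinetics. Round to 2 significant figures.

0.34

Let x = fm,CYP1A2. Because AUC ∝ 1/CL, relative clearance rose to 1/0.436 = 2.294.
Setting x·4.8 + (1 − x) = 2.294 and solving: x = (2.294 − 1)/(4.8 − 1) = 0.34.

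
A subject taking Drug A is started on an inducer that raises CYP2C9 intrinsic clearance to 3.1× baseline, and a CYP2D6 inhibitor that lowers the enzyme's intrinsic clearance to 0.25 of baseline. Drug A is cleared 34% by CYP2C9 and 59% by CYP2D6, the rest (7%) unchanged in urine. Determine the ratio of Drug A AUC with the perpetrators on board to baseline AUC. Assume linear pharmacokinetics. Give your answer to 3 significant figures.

The CYP2C9 pathway (34% of clearance) rises to 3.1× activity: 0.34 × 3.1 = 1.054.
The CYP2D6 pathway (59% of clearance) is reduced to 0.25× activity: 0.59 × 0.25 = 0.1475.
Non-CYP routes (7%) are unchanged.
CL_new/CL_old = 1.054 + 0.1475 + 0.07 = 1.2715.
Net AUC ratio = 1 / 1.2715 = 0.786.

0.786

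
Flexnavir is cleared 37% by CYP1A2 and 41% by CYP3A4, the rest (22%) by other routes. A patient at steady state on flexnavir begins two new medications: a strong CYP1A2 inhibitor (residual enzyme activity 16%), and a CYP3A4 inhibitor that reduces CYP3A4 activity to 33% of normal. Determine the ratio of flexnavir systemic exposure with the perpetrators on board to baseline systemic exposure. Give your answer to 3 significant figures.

CYP1A2: 0.37 × 0.16 = 0.0592
CYP3A4: 0.41 × 0.33 = 0.1353
Other: 0.22 (unchanged)
New clearance relative to baseline: 0.0592 + 0.1353 + 0.22 = 0.4145.
Net systemic exposure ratio = 1 / 0.4145 = 2.41.

2.41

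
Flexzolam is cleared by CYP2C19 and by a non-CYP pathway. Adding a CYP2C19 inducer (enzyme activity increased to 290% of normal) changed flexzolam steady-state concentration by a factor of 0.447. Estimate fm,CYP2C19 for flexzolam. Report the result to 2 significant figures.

Call the CYP2C19 fraction fm. After the interaction, CL_new/CL_old = fm × 2.9 + (1 − fm).
Steady-state concentration ratio = 1 / (new CL fraction), so new CL fraction = 1 / 0.447 = 2.237.
fm × 2.9 + 1 − fm = 2.237  ⇒  fm × (2.9 − 1) = 1.237  ⇒  fm = 0.65.

0.65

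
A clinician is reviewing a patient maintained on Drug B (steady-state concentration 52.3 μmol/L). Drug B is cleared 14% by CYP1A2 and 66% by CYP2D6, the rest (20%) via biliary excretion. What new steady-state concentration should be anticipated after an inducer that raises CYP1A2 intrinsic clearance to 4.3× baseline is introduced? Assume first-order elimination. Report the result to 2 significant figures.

The CYP1A2 pathway (14% of clearance) is boosted to 4.3× activity: 0.14 × 4.3 = 0.602.
CYP2D6 (66%) and the residual 20% are unaffected.
Relative clearance = 0.602 + 0.66 + 0.2 = 1.462.
Steady-state concentration ∝ 1/CL, so new value = 52.3 / 1.462 = 36 μmol/L.

36 μmol/L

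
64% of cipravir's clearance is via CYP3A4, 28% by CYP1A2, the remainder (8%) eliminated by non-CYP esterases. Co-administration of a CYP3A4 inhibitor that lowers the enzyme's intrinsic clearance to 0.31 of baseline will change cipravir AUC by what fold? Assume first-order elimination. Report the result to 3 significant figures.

1.79

The CYP3A4 pathway (64% of clearance) is reduced to 0.31× activity: 0.64 × 0.31 = 0.1984.
CYP1A2 (28%) and the residual 8% are unaffected.
New clearance relative to baseline: 0.1984 + 0.28 + 0.08 = 0.5584.
AUC is inversely proportional to clearance, so the fold-change is 1 / 0.5584 = 1.79.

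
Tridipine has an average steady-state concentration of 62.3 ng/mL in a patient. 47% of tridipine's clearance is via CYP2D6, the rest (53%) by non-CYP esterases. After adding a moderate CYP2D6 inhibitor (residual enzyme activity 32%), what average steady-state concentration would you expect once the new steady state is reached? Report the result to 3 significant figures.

91.6 ng/mL

The CYP2D6 pathway (47% of clearance) falls to 0.32× activity: 0.47 × 0.32 = 0.1504.
Non-CYP routes (53%) are unchanged.
New clearance relative to baseline: 0.1504 + 0.53 = 0.6804.
Average steady-state concentration ∝ 1/CL, so new value = 62.3 / 0.6804 = 91.6 ng/mL.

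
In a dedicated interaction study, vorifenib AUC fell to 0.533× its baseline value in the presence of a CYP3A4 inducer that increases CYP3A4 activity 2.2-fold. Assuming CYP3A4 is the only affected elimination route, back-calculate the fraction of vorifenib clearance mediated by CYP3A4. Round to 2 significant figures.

0.73

CL'/CL = 1 / 0.533 = 1.876
2.2·fm + (1 − fm) = 1.876
fm = (1.876 − 1) / (2.2 − 1) = 0.73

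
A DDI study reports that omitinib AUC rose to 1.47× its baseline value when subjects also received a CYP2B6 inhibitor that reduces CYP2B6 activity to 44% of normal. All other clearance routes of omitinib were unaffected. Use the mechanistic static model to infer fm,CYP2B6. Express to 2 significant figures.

Call the CYP2B6 fraction fm. After the interaction, CL_new/CL_old = fm × 0.44 + (1 − fm).
AUC ratio = 1 / (new CL fraction), so new CL fraction = 1 / 1.47 = 0.6803.
fm × 0.44 + 1 − fm = 0.6803  ⇒  fm × (0.44 − 1) = −0.3197  ⇒  fm = 0.57.

0.57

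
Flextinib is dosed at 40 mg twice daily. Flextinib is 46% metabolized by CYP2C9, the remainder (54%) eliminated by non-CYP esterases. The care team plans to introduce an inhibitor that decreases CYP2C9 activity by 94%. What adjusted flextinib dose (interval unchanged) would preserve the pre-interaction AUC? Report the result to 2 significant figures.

23 mg

The CYP2C9 pathway (46% of clearance) drops to 0.06× activity: 0.46 × 0.06 = 0.0276.
The remaining 54% of clearance is unaffected.
New clearance relative to baseline: 0.0276 + 0.54 = 0.5676.
Css,avg = (dose rate)/CL, so holding Css fixed requires dose ∝ CL: 40 × 0.5676 = 23 mg.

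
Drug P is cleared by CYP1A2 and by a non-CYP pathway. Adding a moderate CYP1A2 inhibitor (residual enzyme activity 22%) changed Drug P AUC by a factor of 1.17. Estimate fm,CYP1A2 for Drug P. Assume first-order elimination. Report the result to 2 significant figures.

0.19

Call the CYP1A2 fraction fm. After the interaction, CL_new/CL_old = fm × 0.22 + (1 − fm).
AUC ratio = 1 / (new CL fraction), so new CL fraction = 1 / 1.17 = 0.8547.
fm × 0.22 + 1 − fm = 0.8547  ⇒  fm × (0.22 − 1) = −0.1453  ⇒  fm = 0.19.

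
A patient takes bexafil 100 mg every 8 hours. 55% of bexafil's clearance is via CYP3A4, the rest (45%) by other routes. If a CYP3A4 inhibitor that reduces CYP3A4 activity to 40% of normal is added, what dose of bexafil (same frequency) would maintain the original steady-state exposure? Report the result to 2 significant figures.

CYP3A4: 0.55 × 0.4 = 0.22
Other: 0.45 (unchanged)
Relative clearance = 0.22 + 0.45 = 0.67.
Css,avg = (dose rate)/CL, so holding Css fixed requires dose ∝ CL: 100 × 0.67 = 67 mg.

67 mg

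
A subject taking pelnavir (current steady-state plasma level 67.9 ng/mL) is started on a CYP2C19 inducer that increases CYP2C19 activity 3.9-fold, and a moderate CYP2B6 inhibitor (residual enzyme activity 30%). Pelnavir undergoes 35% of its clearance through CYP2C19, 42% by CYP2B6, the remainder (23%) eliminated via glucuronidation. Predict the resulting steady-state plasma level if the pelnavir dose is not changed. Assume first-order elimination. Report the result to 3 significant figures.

39.5 ng/mL

The CYP2C19 pathway (35% of clearance) is boosted to 3.9× activity: 0.35 × 3.9 = 1.365.
The CYP2B6 pathway (42% of clearance) falls to 0.3× activity: 0.42 × 0.3 = 0.126.
The remaining 23% of clearance is unaffected.
New clearance relative to baseline: 1.365 + 0.126 + 0.23 = 1.721.
Dividing the baseline by the relative clearance: 67.9 / 1.721 = 39.5 ng/mL.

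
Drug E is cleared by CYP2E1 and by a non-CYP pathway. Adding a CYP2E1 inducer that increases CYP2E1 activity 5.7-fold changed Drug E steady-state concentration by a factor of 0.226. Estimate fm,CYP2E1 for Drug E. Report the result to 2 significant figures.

0.73

CL'/CL = 1 / 0.226 = 4.425
5.7·fm + (1 − fm) = 4.425
fm = (4.425 − 1) / (5.7 − 1) = 0.73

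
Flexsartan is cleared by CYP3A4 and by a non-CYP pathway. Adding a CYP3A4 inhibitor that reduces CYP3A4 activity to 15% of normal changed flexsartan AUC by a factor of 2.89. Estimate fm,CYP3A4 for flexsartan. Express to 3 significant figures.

0.769

CL'/CL = 1 / 2.89 = 0.346
0.15·fm + (1 − fm) = 0.346
fm = (0.346 − 1) / (0.15 − 1) = 0.769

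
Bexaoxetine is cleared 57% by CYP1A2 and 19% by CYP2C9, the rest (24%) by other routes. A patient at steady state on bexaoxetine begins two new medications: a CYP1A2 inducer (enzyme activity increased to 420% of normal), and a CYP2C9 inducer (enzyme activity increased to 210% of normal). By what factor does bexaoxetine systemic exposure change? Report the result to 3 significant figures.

0.330

The CYP1A2 pathway (57% of clearance) increases to 4.2× activity: 0.57 × 4.2 = 2.394.
The CYP2C9 pathway (19% of clearance) is boosted to 2.1× activity: 0.19 × 2.1 = 0.399.
The remaining 24% of clearance is unaffected.
Relative clearance = 2.394 + 0.399 + 0.24 = 3.033.
Systemic exposure ∝ 1/CL: fold-change = 1 / 3.033 = 0.330.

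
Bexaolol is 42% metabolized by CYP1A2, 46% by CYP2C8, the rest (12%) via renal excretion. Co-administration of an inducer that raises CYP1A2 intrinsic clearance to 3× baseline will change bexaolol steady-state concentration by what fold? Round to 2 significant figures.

CYP1A2: 0.42 × 3 = 1.26
CYP2C8: 0.46 (unchanged)
Other: 0.12 (unchanged)
New clearance relative to baseline: 1.26 + 0.46 + 0.12 = 1.84.
Steady-state concentration is inversely proportional to clearance, so the fold-change is 1 / 1.84 = 0.54.

0.54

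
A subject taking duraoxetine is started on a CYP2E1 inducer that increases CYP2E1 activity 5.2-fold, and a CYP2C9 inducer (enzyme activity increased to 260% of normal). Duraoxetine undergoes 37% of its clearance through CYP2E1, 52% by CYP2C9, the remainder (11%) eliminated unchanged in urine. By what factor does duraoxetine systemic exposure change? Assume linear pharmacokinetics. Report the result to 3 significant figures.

0.295

The CYP2E1 pathway (37% of clearance) rises to 5.2× activity: 0.37 × 5.2 = 1.924.
The CYP2C9 pathway (52% of clearance) rises to 2.6× activity: 0.52 × 2.6 = 1.352.
The remaining 11% of clearance is unaffected.
New clearance relative to baseline: 1.924 + 1.352 + 0.11 = 3.386.
Systemic exposure ∝ 1/CL: fold-change = 1 / 3.386 = 0.295.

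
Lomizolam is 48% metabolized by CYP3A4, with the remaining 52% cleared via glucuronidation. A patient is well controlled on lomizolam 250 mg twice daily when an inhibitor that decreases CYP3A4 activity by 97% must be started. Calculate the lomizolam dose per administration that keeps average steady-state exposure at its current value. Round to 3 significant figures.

The CYP3A4 pathway (48% of clearance) drops to 0.03× activity: 0.48 × 0.03 = 0.0144.
Non-CYP routes (52%) are unchanged.
CL_new/CL_old = 0.0144 + 0.52 = 0.5344.
To maintain the same steady-state level, dose must scale with clearance: new dose = 250 × 0.5344 = 134 mg.

134 mg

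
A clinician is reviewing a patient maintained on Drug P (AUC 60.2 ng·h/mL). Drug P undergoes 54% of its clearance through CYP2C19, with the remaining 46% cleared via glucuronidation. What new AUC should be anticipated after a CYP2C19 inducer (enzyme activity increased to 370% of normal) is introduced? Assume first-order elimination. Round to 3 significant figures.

24.5 ng·h/mL

The CYP2C19 pathway (54% of clearance) increases to 3.7× activity: 0.54 × 3.7 = 1.998.
Non-CYP routes (46%) are unchanged.
New clearance relative to baseline: 1.998 + 0.46 = 2.458.
AUC ∝ 1/CL, so new value = 60.2 / 2.458 = 24.5 ng·h/mL.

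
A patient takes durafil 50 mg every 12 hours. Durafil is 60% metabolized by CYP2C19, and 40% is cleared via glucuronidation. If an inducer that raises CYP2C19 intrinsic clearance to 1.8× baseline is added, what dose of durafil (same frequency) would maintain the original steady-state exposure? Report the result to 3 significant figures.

The CYP2C19 pathway (60% of clearance) is boosted to 1.8× activity: 0.6 × 1.8 = 1.08.
The remaining 40% of clearance is unaffected.
CL_new/CL_old = 1.08 + 0.4 = 1.48.
Css,avg = (dose rate)/CL, so holding Css fixed requires dose ∝ CL: 50 × 1.48 = 74.0 mg.

74.0 mg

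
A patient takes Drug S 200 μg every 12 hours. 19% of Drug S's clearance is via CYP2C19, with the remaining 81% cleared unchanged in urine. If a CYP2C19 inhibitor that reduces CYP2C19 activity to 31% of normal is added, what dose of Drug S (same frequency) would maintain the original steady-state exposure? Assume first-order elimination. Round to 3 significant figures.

174 μg

The CYP2C19 pathway (19% of clearance) falls to 0.31× activity: 0.19 × 0.31 = 0.0589.
The remaining 81% of clearance is unaffected.
Relative clearance = 0.0589 + 0.81 = 0.8689.
To maintain the same steady-state level, dose must scale with clearance: new dose = 200 × 0.8689 = 174 μg.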